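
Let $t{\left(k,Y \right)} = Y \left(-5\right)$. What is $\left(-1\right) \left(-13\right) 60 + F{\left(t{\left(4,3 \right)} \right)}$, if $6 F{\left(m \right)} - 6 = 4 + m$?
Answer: $\frac{4675}{6} \approx 779.17$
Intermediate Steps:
$t{\left(k,Y \right)} = - 5 Y$
$F{\left(m \right)} = \frac{5}{3} + \frac{m}{6}$ ($F{\left(m \right)} = 1 + \frac{4 + m}{6} = 1 + \left(\frac{2}{3} + \frac{m}{6}\right) = \frac{5}{3} + \frac{m}{6}$)
$\left(-1\right) \left(-13\right) 60 + F{\left(t{\left(4,3 \right)} \right)} = \left(-1\right) \left(-13\right) 60 + \left(\frac{5}{3} + \frac{\left(-5\right) 3}{6}\right) = 13 \cdot 60 + \left(\frac{5}{3} + \frac{1}{6} \left(-15\right)\right) = 780 + \left(\frac{5}{3} - \frac{5}{2}\right) = 780 - \frac{5}{6} = \frac{4675}{6}$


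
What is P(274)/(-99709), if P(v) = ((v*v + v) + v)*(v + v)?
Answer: -41441952/99709 ≈ -415.63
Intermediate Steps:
P(v) = 2*v*(v**2 + 2*v) (P(v) = ((v**2 + v) + v)*(2*v) = ((v + v**2) + v)*(2*v) = (v**2 + 2*v)*(2*v) = 2*v*(v**2 + 2*v))
P(274)/(-99709) = (2*274**2*(2 + 274))/(-99709) = (2*75076*276)*(-1/99709) = 41441952*(-1/99709) = -41441952/99709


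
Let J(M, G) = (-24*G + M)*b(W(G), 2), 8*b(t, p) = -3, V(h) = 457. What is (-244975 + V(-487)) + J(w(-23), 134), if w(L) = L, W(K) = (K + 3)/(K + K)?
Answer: -1946427/8 ≈ -2.4330e+5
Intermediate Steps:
W(K) = (3 + K)/(2*K) (W(K) = (3 + K)/((2*K)) = (3 + K)*(1/(2*K)) = (3 + K)/(2*K))
b(t, p) = -3/8 (b(t, p) = (1/8)*(-3) = -3/8)
J(M, G) = 9*G - 3*M/8 (J(M, G) = (-24*G + M)*(-3/8) = (M - 24*G)*(-3/8) = 9*G - 3*M/8)
(-244975 + V(-487)) + J(w(-23), 134) = (-244975 + 457) + (9*134 - 3/8*(-23)) = -244518 + (1206 + 69/8) = -244518 + 9717/8 = -1946427/8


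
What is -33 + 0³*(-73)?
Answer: -33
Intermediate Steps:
-33 + 0³*(-73) = -33 + 0*(-73) = -33 + 0 = -33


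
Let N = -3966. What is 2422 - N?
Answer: 6388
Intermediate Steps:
2422 - N = 2422 - 1*(-3966) = 2422 + 3966 = 6388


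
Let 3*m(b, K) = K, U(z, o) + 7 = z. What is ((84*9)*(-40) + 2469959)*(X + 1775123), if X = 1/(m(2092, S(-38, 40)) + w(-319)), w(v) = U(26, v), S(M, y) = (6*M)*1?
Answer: 246855672255190/57 ≈ 4.3308e+12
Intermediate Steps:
U(z, o) = -7 + z
S(M, y) = 6*M
m(b, K) = K/3
w(v) = 19 (w(v) = -7 + 26 = 19)
X = -1/57 (X = 1/((6*(-38))/3 + 19) = 1/((⅓)*(-228) + 19) = 1/(-76 + 19) = 1/(-57) = -1/57 ≈ -0.017544)
((84*9)*(-40) + 2469959)*(X + 1775123) = ((84*9)*(-40) + 2469959)*(-1/57 + 1775123) = (756*(-40) + 2469959)*(101182010/57) = (-30240 + 2469959)*(101182010/57) = 2439719*(101182010/57) = 246855672255190/57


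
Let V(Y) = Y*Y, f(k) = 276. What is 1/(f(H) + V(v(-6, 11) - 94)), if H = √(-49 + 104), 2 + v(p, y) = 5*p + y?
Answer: 1/13501 ≈ 7.4069e-5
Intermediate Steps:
v(p, y) = -2 + y + 5*p (v(p, y) = -2 + (5*p + y) = -2 + (y + 5*p) = -2 + y + 5*p)
H = √55 ≈ 7.4162
V(Y) = Y²
1/(f(H) + V(v(-6, 11) - 94)) = 1/(276 + ((-2 + 11 + 5*(-6)) - 94)²) = 1/(276 + ((-2 + 11 - 30) - 94)²) = 1/(276 + (-21 - 94)²) = 1/(276 + (-115)²) = 1/(276 + 13225) = 1/13501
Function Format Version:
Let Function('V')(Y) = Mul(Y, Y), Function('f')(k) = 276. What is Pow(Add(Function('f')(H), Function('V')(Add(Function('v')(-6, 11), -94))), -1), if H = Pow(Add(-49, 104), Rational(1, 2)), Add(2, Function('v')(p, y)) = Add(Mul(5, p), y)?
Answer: Rational(1, 13501) ≈ 7.4069e-5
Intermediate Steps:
Function('v')(p, y) = Add(-2, y, Mul(5, p)) (Function('v')(p, y) = Add(-2, Add(Mul(5, p), y)) = Add(-2, Add(y, Mul(5, p))) = Add(-2, y, Mul(5, p)))
H = Pow(55, Rational(1, 2)) ≈ 7.4162
Function('V')(Y) = Pow(Y, 2)
Pow(Add(Function('f')(H), Function('V')(Add(Function('v')(-6, 11), -94))), -1) = Pow(Add(276, Pow(Add(Add(-2, 11, Mul(5, -6)), -94), 2)), -1) = Pow(Add(276, Pow(Add(Add(-2, 11, -30), -94), 2)), -1) = Pow(Add(276, Pow(Add(-21, -94), 2)), -1) = Pow(Add(276, Pow(-115, 2)), -1) = Pow(Add(276, 13225), -1) = Pow(13501, -1) = Rational(1, 13501)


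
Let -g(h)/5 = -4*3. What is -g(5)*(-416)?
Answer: 24960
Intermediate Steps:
g(h) = 60 (g(h) = -(-20)*3 = -5*(-12) = 60)
-g(5)*(-416) = -60*(-416) = -1*(-24960) = 24960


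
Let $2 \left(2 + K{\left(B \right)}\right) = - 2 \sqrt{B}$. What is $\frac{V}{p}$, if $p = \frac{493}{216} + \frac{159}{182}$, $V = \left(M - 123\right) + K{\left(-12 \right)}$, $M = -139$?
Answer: $- \frac{5189184}{62035} - \frac{39312 i \sqrt{3}}{62035} \approx -83.649 - 1.0976 i$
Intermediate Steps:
$K{\left(B \right)} = -2 - \sqrt{B}$ ($K{\left(B \right)} = -2 + \frac{\left(-2\right) \sqrt{B}}{2} = -2 - \sqrt{B}$)
$V = -264 - 2 i \sqrt{3}$ ($V = \left(-139 - 123\right) - \left(2 + \sqrt{-12}\right) = \left(-139 - 123\right) - \left(2 + 2 i \sqrt{3}\right) = -262 - \left(2 + 2 i \sqrt{3}\right) = -264 - 2 i \sqrt{3} \approx -264.0 - 3.4641 i$)
$p = \frac{62035}{19656}$ ($p = 493 \cdot \frac{1}{216} + 159 \cdot \frac{1}{182} = \frac{493}{216} + \frac{159}{182} = \frac{62035}{19656} \approx 3.156$)
$\frac{V}{p} = \frac{-264 - 2 i \sqrt{3}}{\frac{62035}{19656}} = \left(-264 - 2 i \sqrt{3}\right) \frac{19656}{62035} = - \frac{5189184}{62035} - \frac{39312 i \sqrt{3}}{62035}$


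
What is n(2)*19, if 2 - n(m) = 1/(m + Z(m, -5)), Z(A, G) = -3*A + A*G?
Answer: 551/14 ≈ 39.357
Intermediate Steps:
n(m) = 2 + 1/(7*m) (n(m) = 2 - 1/(m + m*(-3 - 5)) = 2 - 1/(m + m*(-8)) = 2 - 1/(m - 8*m) = 2 - 1/((-7*m)) = 2 - (-1)/(7*m) = 2 + 1/(7*m))
n(2)*19 = (2 + (⅐)/2)*19 = (2 + (⅐)*(½))*19 = (2 + 1/14)*19 = (29/14)*19 = 551/14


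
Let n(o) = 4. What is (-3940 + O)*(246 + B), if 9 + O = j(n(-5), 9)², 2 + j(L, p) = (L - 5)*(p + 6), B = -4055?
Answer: 13940940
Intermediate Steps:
j(L, p) = -2 + (-5 + L)*(6 + p) (j(L, p) = -2 + (L - 5)*(p + 6) = -2 + (-5 + L)*(6 + p))
O = 280 (O = -9 + (-32 - 5*9 + 6*4 + 4*9)² = -9 + (-32 - 45 + 24 + 36)² = -9 + (-17)² = -9 + 289 = 280)
(-3940 + O)*(246 + B) = (-3940 + 280)*(246 - 4055) = -3660*(-3809) = 13940940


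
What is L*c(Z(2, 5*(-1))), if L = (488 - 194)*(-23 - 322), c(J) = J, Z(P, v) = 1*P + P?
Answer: -405720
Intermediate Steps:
Z(P, v) = 2*P (Z(P, v) = P + P = 2*P)
L = -101430 (L = 294*(-345) = -101430)
L*c(Z(2, 5*(-1))) = -202860*2 = -101430*4 = -405720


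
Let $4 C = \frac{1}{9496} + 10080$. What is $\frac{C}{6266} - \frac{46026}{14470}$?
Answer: $- \frac{4784740320637}{1721986027840} \approx -2.7786$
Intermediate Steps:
$C = \frac{95719681}{37984}$ ($C = \frac{\frac{1}{9496} + 10080}{4} = \frac{1}{4} \cdot \frac{95719681}{9496} = \frac{95719681}{37984} \approx 2520.0$)
$\frac{C}{6266} - \frac{46026}{14470} = \frac{95719681}{37984 \cdot 6266} - \frac{46026}{14470} = \frac{95719681}{37984} \cdot \frac{1}{6266} - \frac{23013}{7235} = \frac{95719681}{238007744} - \frac{23013}{7235} = - \frac{4784740320637}{1721986027840}$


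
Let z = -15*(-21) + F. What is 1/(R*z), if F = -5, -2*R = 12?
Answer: -1/1860 ≈ -0.00053763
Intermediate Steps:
R = -6 (R = -½*12 = -6)
z = 310 (z = -15*(-21) - 5 = 315 - 5 = 310)
1/(R*z) = 1/(-6*310) = 1/(-1860) = -1/1860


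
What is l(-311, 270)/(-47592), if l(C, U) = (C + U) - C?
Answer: -15/2644 ≈ -0.0056732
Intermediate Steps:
l(C, U) = U
l(-311, 270)/(-47592) = 270/(-47592) = 270*(-1/47592) = -15/2644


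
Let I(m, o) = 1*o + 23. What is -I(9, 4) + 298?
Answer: 271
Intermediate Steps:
I(m, o) = 23 + o (I(m, o) = o + 23 = 23 + o)
-I(9, 4) + 298 = -(23 + 4) + 298 = -1*27 + 298 = -27 + 298 = 271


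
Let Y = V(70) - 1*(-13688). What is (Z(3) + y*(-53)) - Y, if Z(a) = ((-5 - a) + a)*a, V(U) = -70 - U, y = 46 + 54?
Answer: -18863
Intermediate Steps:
y = 100
Z(a) = -5*a
Y = 13548 (Y = (-70 - 1*70) - 1*(-13688) = (-70 - 70) + 13688 = -140 + 13688 = 13548)
(Z(3) + y*(-53)) - Y = (-5*3 + 100*(-53)) - 1*13548 = (-15 - 5300) - 13548 = -5315 - 13548 = -18863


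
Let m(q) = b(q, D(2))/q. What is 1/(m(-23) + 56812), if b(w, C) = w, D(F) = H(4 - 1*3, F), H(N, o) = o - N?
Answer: 1/56813 ≈ 1.7602e-5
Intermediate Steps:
D(F) = -1 + F (D(F) = F - (4 - 1*3) = F - (4 - 3) = F - 1*1 = F - 1 = -1 + F)
m(q) = 1 (m(q) = q/q = 1)
1/(m(-23) + 56812) = 1/(1 + 56812) = 1/56813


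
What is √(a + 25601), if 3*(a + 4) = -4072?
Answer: √218157/3 ≈ 155.69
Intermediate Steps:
a = -4084/3 (a = -4 + (⅓)*(-4072) = -4 - 4072/3 = -4084/3 ≈ -1361.3)
√(a + 25601) = √(-4084/3 + 25601) = √(72719/3) = √218157/3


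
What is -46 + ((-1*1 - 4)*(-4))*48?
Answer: 914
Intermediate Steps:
-46 + ((-1*1 - 4)*(-4))*48 = -46 + ((-1 - 4)*(-4))*48 = -46 - 5*(-4)*48 = -46 + 20*48 = -46 + 960 = 914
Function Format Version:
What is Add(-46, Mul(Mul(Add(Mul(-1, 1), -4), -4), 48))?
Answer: 914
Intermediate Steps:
Add(-46, Mul(Mul(Add(Mul(-1, 1), -4), -4), 48)) = Add(-46, Mul(Mul(Add(-1, -4), -4), 48)) = Add(-46, Mul(Mul(-5, -4), 48)) = Add(-46, Mul(20, 48)) = Add(-46, 960) = 914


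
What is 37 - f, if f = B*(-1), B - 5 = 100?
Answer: 142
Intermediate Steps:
B = 105 (B = 5 + 100 = 105)
f = -105 (f = 105*(-1) = -105)
37 - f = 37 - 1*(-105) = 37 + 105 = 142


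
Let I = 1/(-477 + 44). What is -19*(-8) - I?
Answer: 65817/433 ≈ 152.00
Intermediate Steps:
I = -1/433 (I = 1/(-433) = -1/433 ≈ -0.0023095)
-19*(-8) - I = -19*(-8) - 1*(-1/433) = 152 + 1/433 = 65817/433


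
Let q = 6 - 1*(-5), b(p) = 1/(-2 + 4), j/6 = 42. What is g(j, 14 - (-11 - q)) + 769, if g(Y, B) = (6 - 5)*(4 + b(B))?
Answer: 1547/2 ≈ 773.50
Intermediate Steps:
j = 252 (j = 6*42 = 252)
b(p) = 1/2
q = 11 (q = 6 + 5 = 11)
g(Y, B) = 9/2 (g(Y, B) = (6 - 5)*(4 + 1/2) = 1*(9/2) = 9/2)
g(j, 14 - (-11 - q)) + 769 = 9/2 + 769 = 1547/2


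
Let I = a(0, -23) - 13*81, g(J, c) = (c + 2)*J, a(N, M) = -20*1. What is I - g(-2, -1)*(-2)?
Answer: -1077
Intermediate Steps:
a(N, M) = -20
g(J, c) = J*(2 + c) (g(J, c) = (2 + c)*J = J*(2 + c))
I = -1073 (I = -20 - 13*81 = -20 - 1053 = -1073)
I - g(-2, -1)*(-2) = -1073 - (-2*(2 - 1))*(-2) = -1073 - (-2*1)*(-2) = -1073 - (-2)*(-2) = -1073 - 1*4 = -1073 - 4 = -1077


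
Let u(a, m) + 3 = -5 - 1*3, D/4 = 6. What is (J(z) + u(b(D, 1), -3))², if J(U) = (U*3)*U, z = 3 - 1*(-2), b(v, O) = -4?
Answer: 4096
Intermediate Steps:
D = 24 (D = 4*6 = 24)
u(a, m) = -11 (u(a, m) = -3 + (-5 - 1*3) = -3 + (-5 - 3) = -3 - 8 = -11)
z = 5 (z = 3 + 2 = 5)
J(U) = 3*U² (J(U) = (3*U)*U = 3*U²)
(J(z) + u(b(D, 1), -3))² = (3*5² - 11)² = (3*25 - 11)² = (75 - 11)² = 64² = 4096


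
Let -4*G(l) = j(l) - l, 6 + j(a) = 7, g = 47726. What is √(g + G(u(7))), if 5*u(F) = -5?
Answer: √190902/2 ≈ 218.46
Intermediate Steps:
j(a) = 1 (j(a) = -6 + 7 = 1)
u(F) = -1 (u(F) = (⅕)*(-5) = -1)
G(l) = -¼ + l/4 (G(l) = -(1 - l)/4 = -¼ + l/4)
√(g + G(u(7))) = √(47726 + (-¼ + (¼)*(-1))) = √(47726 + (-¼ - ¼)) = √(47726 - ½) = √(95451/2) = √190902/2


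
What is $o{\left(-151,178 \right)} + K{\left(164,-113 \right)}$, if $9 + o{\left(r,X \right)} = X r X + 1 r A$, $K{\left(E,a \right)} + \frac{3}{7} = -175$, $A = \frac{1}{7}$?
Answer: $-4784490$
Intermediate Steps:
$A = \frac{1}{7} \approx 0.14286$
$K{\left(E,a \right)} = - \frac{1228}{7}$ ($K{\left(E,a \right)} = - \frac{3}{7} - 175 = - \frac{1228}{7}$)
$o{\left(r,X \right)} = -9 + \frac{r}{7} + r X^{2}$ ($o{\left(r,X \right)} = -9 + \left(X r X + 1 r \frac{1}{7}\right) = -9 + \left(r X^{2} + r \frac{1}{7}\right) = -9 + \left(r X^{2} + \frac{r}{7}\right) = -9 + \left(\frac{r}{7} + r X^{2}\right) = -9 + \frac{r}{7} + r X^{2}$)
$o{\left(-151,178 \right)} + K{\left(164,-113 \right)} = \left(-9 + \frac{1}{7} \left(-151\right) - 151 \cdot 178^{2}\right) - \frac{1228}{7} = \left(-9 - \frac{151}{7} - 4784284\right) - \frac{1228}{7} = - \frac{33490202}{7} - \frac{1228}{7} = -4784490$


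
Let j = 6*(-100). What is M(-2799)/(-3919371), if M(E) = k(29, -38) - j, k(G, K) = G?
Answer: -629/3919371 ≈ -0.00016049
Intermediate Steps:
j = -600
M(E) = 629 (M(E) = 29 - 1*(-600) = 29 + 600 = 629)
M(-2799)/(-3919371) = 629/(-3919371) = 629*(-1/3919371) = -629/3919371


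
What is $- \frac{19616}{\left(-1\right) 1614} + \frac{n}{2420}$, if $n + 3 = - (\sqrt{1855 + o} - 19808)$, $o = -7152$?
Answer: $\frac{7943599}{390588} - \frac{i \sqrt{5297}}{2420} \approx 20.338 - 0.030075 i$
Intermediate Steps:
$n = 19805 - i \sqrt{5297}$ ($n = -3 - \left(\sqrt{1855 - 7152} - 19808\right) = -3 - \left(\sqrt{-5297} - 19808\right) = -3 - \left(i \sqrt{5297} - 19808\right) = -3 - \left(-19808 + i \sqrt{5297}\right) = -3 + \left(19808 - i \sqrt{5297}\right) = 19805 - i \sqrt{5297} \approx 19805.0 - 72.781 i$)
$- \frac{19616}{\left(-1\right) 1614} + \frac{n}{2420} = - \frac{19616}{\left(-1\right) 1614} + \frac{19805 - i \sqrt{5297}}{2420} = - \frac{19616}{-1614} + \left(19805 - i \sqrt{5297}\right) \frac{1}{2420} = \left(-19616\right) \left(- \frac{1}{1614}\right) + \left(\frac{3961}{484} - \frac{i \sqrt{5297}}{2420}\right) = \frac{9808}{807} + \left(\frac{3961}{484} - \frac{i \sqrt{5297}}{2420}\right) = \frac{7943599}{390588} - \frac{i \sqrt{5297}}{2420}$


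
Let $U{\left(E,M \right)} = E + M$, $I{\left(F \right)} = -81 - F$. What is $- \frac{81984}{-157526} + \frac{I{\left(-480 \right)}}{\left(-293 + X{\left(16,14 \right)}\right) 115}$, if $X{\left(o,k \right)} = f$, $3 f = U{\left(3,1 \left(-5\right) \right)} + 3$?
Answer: $\frac{4044682929}{7952700110} \approx 0.50859$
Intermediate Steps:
$f = \frac{1}{3}$ ($f = \frac{\left(3 + 1 \left(-5\right)\right) + 3}{3} = \frac{\left(3 - 5\right) + 3}{3} = \frac{-2 + 3}{3} = \frac{1}{3} \cdot 1 = \frac{1}{3} \approx 0.33333$)
$X{\left(o,k \right)} = \frac{1}{3}$
$- \frac{81984}{-157526} + \frac{I{\left(-480 \right)}}{\left(-293 + X{\left(16,14 \right)}\right) 115} = - \frac{81984}{-157526} + \frac{-81 - -480}{\left(-293 + \frac{1}{3}\right) 115} = \left(-81984\right) \left(- \frac{1}{157526}\right) + \frac{-81 + 480}{\left(- \frac{878}{3}\right) 115} = \frac{40992}{78763} + \frac{399}{- \frac{100970}{3}} = \frac{40992}{78763} + 399 \left(- \frac{3}{100970}\right) = \frac{40992}{78763} - \frac{1197}{100970} = \frac{4044682929}{7952700110}$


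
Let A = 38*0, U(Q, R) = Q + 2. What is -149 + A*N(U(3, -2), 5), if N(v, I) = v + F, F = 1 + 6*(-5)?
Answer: -149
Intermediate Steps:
U(Q, R) = 2 + Q
A = 0
F = -29 (F = 1 - 30 = -29)
N(v, I) = -29 + v (N(v, I) = v - 29 = -29 + v)
-149 + A*N(U(3, -2), 5) = -149 + 0*(-29 + (2 + 3)) = -149 + 0*(-29 + 5) = -149 + 0*(-24) = -149 + 0 = -149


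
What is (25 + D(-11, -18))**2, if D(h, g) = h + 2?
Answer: 256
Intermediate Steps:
D(h, g) = 2 + h
(25 + D(-11, -18))**2 = (25 + (2 - 11))**2 = (25 - 9)**2 = 16**2 = 256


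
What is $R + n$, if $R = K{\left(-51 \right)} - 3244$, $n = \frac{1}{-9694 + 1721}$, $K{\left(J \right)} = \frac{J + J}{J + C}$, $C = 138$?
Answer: $- \frac{750339059}{231217} \approx -3245.2$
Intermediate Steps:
$K{\left(J \right)} = \frac{2 J}{138 + J}$ ($K{\left(J \right)} = \frac{J + J}{J + 138} = \frac{2 J}{138 + J}$)
$n = - \frac{1}{7973}$ ($n = \frac{1}{-7973} = - \frac{1}{7973} \approx -0.00012542$)
$R = - \frac{94110}{29}$ ($R = 2 \left(-51\right) \frac{1}{138 - 51} - 3244 = 2 \left(-51\right) \frac{1}{87} - 3244 = - \frac{34}{29} - 3244 = - \frac{94110}{29} \approx -3245.2$)
$R + n = - \frac{94110}{29} - \frac{1}{7973} = - \frac{750339059}{231217}$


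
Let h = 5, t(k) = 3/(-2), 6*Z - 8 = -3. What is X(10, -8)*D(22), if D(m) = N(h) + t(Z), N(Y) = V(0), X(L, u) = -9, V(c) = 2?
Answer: -9/2 ≈ -4.5000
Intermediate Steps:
Z = 5/6 (Z = 4/3 + (1/6)*(-3) = 4/3 - 1/2 = 5/6 ≈ 0.83333)
t(k) = -3/2 (t(k) = 3*(-1/2) = -3/2)
N(Y) = 2
D(m) = 1/2 (D(m) = 2 - 3/2 = 1/2)
X(10, -8)*D(22) = -9*1/2 = -9/2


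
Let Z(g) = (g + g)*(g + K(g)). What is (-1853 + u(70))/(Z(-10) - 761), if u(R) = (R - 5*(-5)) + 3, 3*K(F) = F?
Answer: 5265/1483 ≈ 3.5502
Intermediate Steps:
K(F) = F/3
Z(g) = 8*g**2/3 (Z(g) = (g + g)*(g + g/3) = (2*g)*(4*g/3) = 8*g**2/3)
u(R) = 28 + R (u(R) = (R + 25) + 3 = (25 + R) + 3 = 28 + R)
(-1853 + u(70))/(Z(-10) - 761) = (-1853 + (28 + 70))/((8/3)*(-10)**2 - 761) = (-1853 + 98)/((8/3)*100 - 761) = -1755/(800/3 - 761) = -1755/(-1483/3) = -1755*(-3/1483) = 5265/1483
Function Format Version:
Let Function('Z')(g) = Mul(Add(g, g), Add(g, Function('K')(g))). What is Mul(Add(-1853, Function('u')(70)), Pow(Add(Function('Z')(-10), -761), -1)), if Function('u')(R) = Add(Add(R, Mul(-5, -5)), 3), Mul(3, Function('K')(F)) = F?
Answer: Rational(5265, 1483) ≈ 3.5502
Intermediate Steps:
Function('K')(F) = Mul(Rational(1, 3), F)
Function('Z')(g) = Mul(Rational(8, 3), Pow(g, 2)) (Function('Z')(g) = Mul(Add(g, g), Add(g, Mul(Rational(1, 3), g))) = Mul(Mul(2, g), Mul(Rational(4, 3), g)) = Mul(Rational(8, 3), Pow(g, 2)))
Function('u')(R) = Add(28, R) (Function('u')(R) = Add(Add(R, 25), 3) = Add(Add(25, R), 3) = Add(28, R))
Mul(Add(-1853, Function('u')(70)), Pow(Add(Function('Z')(-10), -761), -1)) = Mul(Add(-1853, Add(28, 70)), Pow(Add(Mul(Rational(8, 3), Pow(-10, 2)), -761), -1)) = Mul(Add(-1853, 98), Pow(Add(Mul(Rational(8, 3), 100), -761), -1)) = Mul(-1755, Pow(Add(Rational(800, 3), -761), -1)) = Mul(-1755, Pow(Rational(-1483, 3), -1)) = Mul(-1755, Rational(-3, 1483)) = Rational(5265, 1483)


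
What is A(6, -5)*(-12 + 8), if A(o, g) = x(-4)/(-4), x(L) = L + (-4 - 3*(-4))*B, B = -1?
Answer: -12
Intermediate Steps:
x(L) = -8 + L (x(L) = L + (-4 - 3*(-4))*(-1) = L + (-4 + 12)*(-1) = L + 8*(-1) = L - 8 = -8 + L)
A(o, g) = 3 (A(o, g) = (-8 - 4)/(-4) = -12*(-¼) = 3)
A(6, -5)*(-12 + 8) = 3*(-12 + 8) = 3*(-4) = -12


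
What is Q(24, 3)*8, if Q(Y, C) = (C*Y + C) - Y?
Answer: 408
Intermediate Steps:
Q(Y, C) = C - Y + C*Y (Q(Y, C) = (C + C*Y) - Y = C - Y + C*Y)
Q(24, 3)*8 = (3 - 1*24 + 3*24)*8 = (3 - 24 + 72)*8 = 51*8 = 408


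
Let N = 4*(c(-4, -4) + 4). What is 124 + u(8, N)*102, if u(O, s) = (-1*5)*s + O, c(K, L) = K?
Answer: 940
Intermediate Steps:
N = 0 (N = 4*(-4 + 4) = 4*0 = 0)
u(O, s) = O - 5*s (u(O, s) = -5*s + O = O - 5*s)
124 + u(8, N)*102 = 124 + (8 - 5*0)*102 = 124 + (8 + 0)*102 = 124 + 8*102 = 124 + 816 = 940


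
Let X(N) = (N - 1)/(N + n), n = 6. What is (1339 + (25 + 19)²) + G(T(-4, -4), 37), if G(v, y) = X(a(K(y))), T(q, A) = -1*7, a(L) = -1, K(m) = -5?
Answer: 16373/5 ≈ 3274.6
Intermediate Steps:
X(N) = (-1 + N)/(6 + N) (X(N) = (N - 1)/(N + 6) = (-1 + N)/(6 + N))
T(q, A) = -7
G(v, y) = -⅖ (G(v, y) = (-1 - 1)/(6 - 1) = -2/5 = (⅕)*(-2) = -⅖)
(1339 + (25 + 19)²) + G(T(-4, -4), 37) = (1339 + (25 + 19)²) - ⅖ = (1339 + 44²) - ⅖ = (1339 + 1936) - ⅖ = 3275 - ⅖ = 16373/5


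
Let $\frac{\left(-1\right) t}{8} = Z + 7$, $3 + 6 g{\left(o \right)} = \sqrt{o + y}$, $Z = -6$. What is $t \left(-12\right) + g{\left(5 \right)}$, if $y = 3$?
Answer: $\frac{191}{2} + \frac{\sqrt{2}}{3} \approx 95.971$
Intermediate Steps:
$g{\left(o \right)} = - \frac{1}{2} + \frac{\sqrt{3 + o}}{6}$ ($g{\left(o \right)} = - \frac{1}{2} + \frac{\sqrt{o + 3}}{6} = - \frac{1}{2} + \frac{\sqrt{3 + o}}{6}$)
$t = -8$ ($t = - 8 \left(-6 + 7\right) = \left(-8\right) 1 = -8$)
$t \left(-12\right) + g{\left(5 \right)} = \left(-8\right) \left(-12\right) - \left(\frac{1}{2} - \frac{\sqrt{3 + 5}}{6}\right) = 96 - \left(\frac{1}{2} - \frac{\sqrt{8}}{6}\right) = 96 - \left(\frac{1}{2} - \frac{2 \sqrt{2}}{6}\right) = 96 - \left(\frac{1}{2} - \frac{\sqrt{2}}{3}\right) = \frac{191}{2} + \frac{\sqrt{2}}{3}$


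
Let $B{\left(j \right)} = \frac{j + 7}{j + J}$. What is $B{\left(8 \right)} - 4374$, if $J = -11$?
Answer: $-4379$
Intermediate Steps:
$B{\left(j \right)} = \frac{7 + j}{-11 + j}$ ($B{\left(j \right)} = \frac{j + 7}{j - 11} = \frac{7 + j}{-11 + j}$)
$B{\left(8 \right)} - 4374 = \frac{7 + 8}{-11 + 8} - 4374 = \frac{1}{-3} \cdot 15 - 4374 = \left(- \frac{1}{3}\right) 15 - 4374 = -5 - 4374 = -4379$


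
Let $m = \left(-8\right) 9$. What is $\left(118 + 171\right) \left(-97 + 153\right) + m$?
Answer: $16112$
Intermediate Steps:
$m = -72$
$\left(118 + 171\right) \left(-97 + 153\right) + m = \left(118 + 171\right) \left(-97 + 153\right) - 72 = 289 \cdot 56 - 72 = 16184 - 72 = 16112$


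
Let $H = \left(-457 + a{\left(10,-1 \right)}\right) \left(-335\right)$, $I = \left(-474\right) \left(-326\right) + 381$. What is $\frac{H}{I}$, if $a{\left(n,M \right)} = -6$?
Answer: $\frac{31021}{30981} \approx 1.0013$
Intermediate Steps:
$I = 154905$ ($I = 154524 + 381 = 154905$)
$H = 155105$ ($H = \left(-457 - 6\right) \left(-335\right) = \left(-463\right) \left(-335\right) = 155105$)
$\frac{H}{I} = \frac{155105}{154905} = 155105 \cdot \frac{1}{154905} = \frac{31021}{30981}$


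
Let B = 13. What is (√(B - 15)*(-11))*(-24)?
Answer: 264*I*√2 ≈ 373.35*I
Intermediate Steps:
(√(B - 15)*(-11))*(-24) = (√(13 - 15)*(-11))*(-24) = (√(-2)*(-11))*(-24) = ((I*√2)*(-11))*(-24) = -11*I*√2*(-24) = 264*I*√2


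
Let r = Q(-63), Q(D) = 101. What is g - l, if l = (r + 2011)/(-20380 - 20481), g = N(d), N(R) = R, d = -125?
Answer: -5105513/40861 ≈ -124.95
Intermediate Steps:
r = 101
g = -125
l = -2112/40861 (l = (101 + 2011)/(-20380 - 20481) = 2112/(-40861) = 2112*(-1/40861) = -2112/40861 ≈ -0.051687)
g - l = -125 - 1*(-2112/40861) = -125 + 2112/40861 = -5105513/40861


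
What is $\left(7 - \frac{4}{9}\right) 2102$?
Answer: $\frac{124018}{9} \approx 13780.0$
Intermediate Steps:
$\left(7 - \frac{4}{9}\right) 2102 = \frac{59}{9} \cdot 2102 = \frac{124018}{9}$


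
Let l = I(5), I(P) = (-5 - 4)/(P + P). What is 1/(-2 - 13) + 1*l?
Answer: -29/30 ≈ -0.96667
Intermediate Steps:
I(P) = -9/(2*P) (I(P) = -9*1/(2*P) = -9/(2*P))
l = -9/10 (l = -9/2/5 = -9/2*⅕ = -9/10 ≈ -0.90000)
1/(-2 - 13) + 1*l = 1/(-2 - 13) + 1*(-9/10) = 1/(-15) - 9/10 = -1/15 - 9/10 = -29/30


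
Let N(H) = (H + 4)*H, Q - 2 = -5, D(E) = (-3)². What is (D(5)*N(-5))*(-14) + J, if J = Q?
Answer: -633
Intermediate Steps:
D(E) = 9
Q = -3 (Q = 2 - 5 = -3)
J = -3
N(H) = H*(4 + H) (N(H) = (4 + H)*H = H*(4 + H))
(D(5)*N(-5))*(-14) + J = (9*(-5*(4 - 5)))*(-14) - 3 = (9*(-5*(-1)))*(-14) - 3 = (9*5)*(-14) - 3 = 45*(-14) - 3 = -630 - 3 = -633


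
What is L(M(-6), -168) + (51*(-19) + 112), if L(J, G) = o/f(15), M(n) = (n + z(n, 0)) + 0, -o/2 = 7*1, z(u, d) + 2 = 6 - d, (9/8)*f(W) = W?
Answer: -17161/20 ≈ -858.05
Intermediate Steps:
f(W) = 8*W/9
z(u, d) = 4 - d (z(u, d) = -2 + (6 - d) = 4 - d)
o = -14 ≈ -14.000
M(n) = 4 + n (M(n) = (n + (4 - 1*0)) + 0 = (n + (4 + 0)) + 0 = (n + 4) + 0 = (4 + n) + 0 = 4 + n)
L(J, G) = -21/20 (L(J, G) = -14/((8/9)*15) = -14/40/3 = -14*3/40 = -21/20)
L(M(-6), -168) + (51*(-19) + 112) = -21/20 + (51*(-19) + 112) = -21/20 + (-969 + 112) = -21/20 - 857 = -17161/20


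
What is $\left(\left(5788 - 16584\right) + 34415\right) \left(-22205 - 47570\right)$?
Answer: $-1648015725$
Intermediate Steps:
$\left(\left(5788 - 16584\right) + 34415\right) \left(-22205 - 47570\right) = \left(\left(5788 - 16584\right) + 34415\right) \left(-69775\right) = \left(-10796 + 34415\right) \left(-69775\right) = 23619 \left(-69775\right) = -1648015725$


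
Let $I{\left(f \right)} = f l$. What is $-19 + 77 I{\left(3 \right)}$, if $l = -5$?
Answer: $-1174$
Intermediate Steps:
$I{\left(f \right)} = - 5 f$ ($I{\left(f \right)} = f \left(-5\right) = - 5 f$)
$-19 + 77 I{\left(3 \right)} = -19 + 77 \left(\left(-5\right) 3\right) = -19 + 77 \left(-15\right) = -19 - 1155 = -1174$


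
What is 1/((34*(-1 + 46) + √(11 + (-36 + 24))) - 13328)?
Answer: -11798/139192805 - I/139192805 ≈ -8.476e-5 - 7.1843e-9*I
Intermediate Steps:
1/((34*(-1 + 46) + √(11 + (-36 + 24))) - 13328) = 1/((34*45 + √(11 - 12)) - 13328) = 1/((1530 + √(-1)) - 13328) = 1/((1530 + I) - 13328) = 1/(-11798 + I) = (-11798 - I)/139192805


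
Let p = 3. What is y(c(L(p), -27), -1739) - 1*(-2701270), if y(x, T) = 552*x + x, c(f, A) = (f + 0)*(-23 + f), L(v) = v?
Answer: 2668090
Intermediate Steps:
c(f, A) = f*(-23 + f)
y(x, T) = 553*x
y(c(L(p), -27), -1739) - 1*(-2701270) = 553*(3*(-23 + 3)) - 1*(-2701270) = 553*(3*(-20)) + 2701270 = 553*(-60) + 2701270 = -33180 + 2701270 = 2668090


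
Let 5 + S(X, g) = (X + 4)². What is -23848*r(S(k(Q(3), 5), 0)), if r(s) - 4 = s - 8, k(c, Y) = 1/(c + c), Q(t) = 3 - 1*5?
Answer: -241461/2 ≈ -1.2073e+5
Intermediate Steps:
Q(t) = -2 (Q(t) = 3 - 5 = -2)
k(c, Y) = 1/(2*c)
S(X, g) = -5 + (4 + X)² (S(X, g) = -5 + (X + 4)² = -5 + (4 + X)²)
r(s) = -4 + s (r(s) = 4 + (s - 8) = 4 + (-8 + s) = -4 + s)
-23848*r(S(k(Q(3), 5), 0)) = -23848*(-4 + (-5 + (4 + (½)/(-2))²)) = -23848*(-4 + (-5 + (4 + (½)*(-½))²)) = -23848*(-4 + (-5 + (4 - ¼)²)) = -23848*(-4 + (-5 + (15/4)²)) = -23848*(-4 + (-5 + 225/16)) = -23848*(-4 + 145/16) = -23848*81/16 = -241461/2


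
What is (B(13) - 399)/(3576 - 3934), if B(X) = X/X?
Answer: 199/179 ≈ 1.1117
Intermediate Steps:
B(X) = 1
(B(13) - 399)/(3576 - 3934) = (1 - 399)/(3576 - 3934) = -398/(-358) = -398*(-1/358) = 199/179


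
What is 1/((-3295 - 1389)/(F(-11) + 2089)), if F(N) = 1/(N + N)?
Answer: -45957/103048 ≈ -0.44598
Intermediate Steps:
F(N) = 1/(2*N)
1/((-3295 - 1389)/(F(-11) + 2089)) = 1/((-3295 - 1389)/((½)/(-11) + 2089)) = 1/(-4684/((½)*(-1/11) + 2089)) = 1/(-4684/(-1/22 + 2089)) = 1/(-4684/45957/22) = 1/(-4684*22/45957) = 1/(-103048/45957) = -45957/103048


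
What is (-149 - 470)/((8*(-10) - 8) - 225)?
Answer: 619/313 ≈ 1.9776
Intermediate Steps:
(-149 - 470)/((8*(-10) - 8) - 225) = -619/((-80 - 8) - 225) = -619/(-88 - 225) = -619/(-313) = -619*(-1/313) = 619/313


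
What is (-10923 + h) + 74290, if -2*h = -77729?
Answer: 204463/2 ≈ 1.0223e+5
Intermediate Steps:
h = 77729/2 (h = -½*(-77729) = 77729/2 ≈ 38865.)
(-10923 + h) + 74290 = (-10923 + 77729/2) + 74290 = 55883/2 + 74290 = 204463/2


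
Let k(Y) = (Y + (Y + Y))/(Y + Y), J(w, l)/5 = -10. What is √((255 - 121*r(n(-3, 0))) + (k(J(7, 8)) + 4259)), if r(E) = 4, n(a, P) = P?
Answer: √16126/2 ≈ 63.494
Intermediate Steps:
J(w, l) = -50 (J(w, l) = 5*(-10) = -50)
k(Y) = 3/2 (k(Y) = (Y + 2*Y)/((2*Y)) = (3*Y)*(1/(2*Y)) = 3/2)
√((255 - 121*r(n(-3, 0))) + (k(J(7, 8)) + 4259)) = √((255 - 121*4) + (3/2 + 4259)) = √((255 - 484) + 8521/2) = √(-229 + 8521/2) = √(8063/2) = √16126/2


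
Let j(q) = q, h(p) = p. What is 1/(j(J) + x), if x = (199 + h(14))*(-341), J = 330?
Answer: -1/72303 ≈ -1.3831e-5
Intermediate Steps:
x = -72633 (x = (199 + 14)*(-341) = 213*(-341) = -72633)
1/(j(J) + x) = 1/(330 - 72633) = 1/(-72303) = -1/72303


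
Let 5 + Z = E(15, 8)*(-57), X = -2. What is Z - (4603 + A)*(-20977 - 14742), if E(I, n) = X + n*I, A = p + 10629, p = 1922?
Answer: 612716995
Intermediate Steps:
A = 12551 (A = 1922 + 10629 = 12551)
E(I, n) = -2 + I*n (E(I, n) = -2 + n*I = -2 + I*n)
Z = -6731 (Z = -5 + (-2 + 15*8)*(-57) = -5 + (-2 + 120)*(-57) = -5 + 118*(-57) = -5 - 6726 = -6731)
Z - (4603 + A)*(-20977 - 14742) = -6731 - (4603 + 12551)*(-20977 - 14742) = -6731 - 17154*(-35719) = -6731 - 1*(-612723726) = -6731 + 612723726 = 612716995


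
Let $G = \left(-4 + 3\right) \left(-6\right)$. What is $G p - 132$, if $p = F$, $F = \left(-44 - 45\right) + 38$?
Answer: $-438$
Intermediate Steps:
$F = -51$ ($F = -89 + 38 = -51$)
$p = -51$
$G = 6$ ($G = \left(-1\right) \left(-6\right) = 6$)
$G p - 132 = 6 \left(-51\right) - 132 = -306 - 132 = -438$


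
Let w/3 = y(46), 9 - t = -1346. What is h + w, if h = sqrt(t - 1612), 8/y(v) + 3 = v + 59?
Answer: 4/17 + I*sqrt(257) ≈ 0.23529 + 16.031*I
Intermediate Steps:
t = 1355 (t = 9 - 1*(-1346) = 9 + 1346 = 1355)
y(v) = 8/(56 + v) (y(v) = 8/(-3 + (v + 59)) = 8/(-3 + (59 + v)) = 8/(56 + v))
h = I*sqrt(257) (h = sqrt(1355 - 1612) = sqrt(-257) = I*sqrt(257) ≈ 16.031*I)
w = 4/17 (w = 3*(8/(56 + 46)) = 3*(8/102) = 3*(8*(1/102)) = 3*(4/51) = 4/17 ≈ 0.23529)
h + w = I*sqrt(257) + 4/17 = 4/17 + I*sqrt(257)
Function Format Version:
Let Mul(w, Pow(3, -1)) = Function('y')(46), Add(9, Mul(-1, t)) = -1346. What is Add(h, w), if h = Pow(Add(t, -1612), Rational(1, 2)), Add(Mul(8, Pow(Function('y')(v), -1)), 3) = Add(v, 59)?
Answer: Add(Rational(4, 17), Mul(I, Pow(257, Rational(1, 2)))) ≈ Add(0.23529, Mul(16.031, I))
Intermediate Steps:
t = 1355 (t = Add(9, Mul(-1, -1346)) = Add(9, 1346) = 1355)
Function('y')(v) = Mul(8, Pow(Add(56, v), -1)) (Function('y')(v) = Mul(8, Pow(Add(-3, Add(v, 59)), -1)) = Mul(8, Pow(Add(-3, Add(59, v)), -1)) = Mul(8, Pow(Add(56, v), -1)))
h = Mul(I, Pow(257, Rational(1, 2))) (h = Pow(Add(1355, -1612), Rational(1, 2)) = Pow(-257, Rational(1, 2)) = Mul(I, Pow(257, Rational(1, 2))) ≈ Mul(16.031, I))
w = Rational(4, 17) (w = Mul(3, Mul(8, Pow(Add(56, 46), -1))) = Mul(3, Mul(8, Pow(102, -1))) = Mul(3, Mul(8, Rational(1, 102))) = Mul(3, Rational(4, 51)) = Rational(4, 17) ≈ 0.23529)
Add(h, w) = Add(Mul(I, Pow(257, Rational(1, 2))), Rational(4, 17)) = Add(Rational(4, 17), Mul(I, Pow(257, Rational(1, 2))))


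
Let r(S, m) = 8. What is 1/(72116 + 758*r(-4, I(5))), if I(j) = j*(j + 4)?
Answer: 1/78180 ≈ 1.2791e-5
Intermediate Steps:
I(j) = j*(4 + j)
1/(72116 + 758*r(-4, I(5))) = 1/(72116 + 758*8) = 1/(72116 + 6064) = 1/78180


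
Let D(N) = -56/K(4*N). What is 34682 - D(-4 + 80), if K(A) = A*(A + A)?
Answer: 801292935/23104 ≈ 34682.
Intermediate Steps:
K(A) = 2*A² (K(A) = A*(2*A) = 2*A²)
D(N) = -7/(4*N²) (D(N) = -56*1/(32*N²) = -7/(4*N²))
34682 - D(-4 + 80) = 34682 - (-7)/(4*(-4 + 80)²) = 34682 - (-7)/(4*76²) = 34682 - (-7)/(4*5776) = 34682 - 1*(-7/23104) = 34682 + 7/23104 = 801292935/23104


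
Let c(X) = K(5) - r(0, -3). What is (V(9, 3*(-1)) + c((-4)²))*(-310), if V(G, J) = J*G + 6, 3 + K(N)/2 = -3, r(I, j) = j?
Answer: 9300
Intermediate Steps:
K(N) = -12 (K(N) = -6 + 2*(-3) = -6 - 6 = -12)
V(G, J) = 6 + G*J (V(G, J) = G*J + 6 = 6 + G*J)
c(X) = -9 (c(X) = -12 - 1*(-3) = -12 + 3 = -9)
(V(9, 3*(-1)) + c((-4)²))*(-310) = ((6 + 9*(3*(-1))) - 9)*(-310) = ((6 + 9*(-3)) - 9)*(-310) = ((6 - 27) - 9)*(-310) = (-21 - 9)*(-310) = -30*(-310) = 9300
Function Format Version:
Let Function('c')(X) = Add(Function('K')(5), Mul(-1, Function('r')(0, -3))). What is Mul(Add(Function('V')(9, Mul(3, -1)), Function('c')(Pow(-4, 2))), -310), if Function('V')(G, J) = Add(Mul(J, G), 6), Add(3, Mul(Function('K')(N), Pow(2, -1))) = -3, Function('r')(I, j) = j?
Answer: 9300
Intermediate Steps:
Function('K')(N) = -12 (Function('K')(N) = Add(-6, Mul(2, -3)) = Add(-6, -6) = -12)
Function('V')(G, J) = Add(6, Mul(G, J)) (Function('V')(G, J) = Add(Mul(G, J), 6) = Add(6, Mul(G, J)))
Function('c')(X) = -9 (Function('c')(X) = Add(-12, Mul(-1, -3)) = Add(-12, 3) = -9)
Mul(Add(Function('V')(9, Mul(3, -1)), Function('c')(Pow(-4, 2))), -310) = Mul(Add(Add(6, Mul(9, Mul(3, -1))), -9), -310) = Mul(Add(Add(6, Mul(9, -3)), -9), -310) = Mul(Add(Add(6, -27), -9), -310) = Mul(Add(-21, -9), -310) = Mul(-30, -310) = 9300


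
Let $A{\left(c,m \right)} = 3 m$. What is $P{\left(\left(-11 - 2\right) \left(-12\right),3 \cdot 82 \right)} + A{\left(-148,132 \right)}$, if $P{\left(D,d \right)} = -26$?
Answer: $370$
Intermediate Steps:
$P{\left(\left(-11 - 2\right) \left(-12\right),3 \cdot 82 \right)} + A{\left(-148,132 \right)} = -26 + 3 \cdot 132 = -26 + 396 = 370$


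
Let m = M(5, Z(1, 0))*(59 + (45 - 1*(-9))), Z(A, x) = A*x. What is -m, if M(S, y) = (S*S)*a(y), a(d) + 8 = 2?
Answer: 16950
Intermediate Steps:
a(d) = -6 (a(d) = -8 + 2 = -6)
M(S, y) = -6*S**2 (M(S, y) = (S*S)*(-6) = S**2*(-6) = -6*S**2)
m = -16950 (m = (-6*5**2)*(59 + (45 - 1*(-9))) = (-6*25)*(59 + (45 + 9)) = -150*(59 + 54) = -150*113 = -16950)
-m = -1*(-16950) = 16950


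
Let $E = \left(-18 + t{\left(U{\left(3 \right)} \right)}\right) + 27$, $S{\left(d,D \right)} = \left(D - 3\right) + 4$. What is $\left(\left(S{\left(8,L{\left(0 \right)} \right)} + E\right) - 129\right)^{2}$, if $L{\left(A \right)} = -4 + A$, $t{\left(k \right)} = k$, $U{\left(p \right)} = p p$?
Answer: $12996$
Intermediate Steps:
$U{\left(p \right)} = p^{2}$
$S{\left(d,D \right)} = 1 + D$ ($S{\left(d,D \right)} = \left(-3 + D\right) + 4 = 1 + D$)
$E = 18$ ($E = \left(-18 + 3^{2}\right) + 27 = \left(-18 + 9\right) + 27 = -9 + 27 = 18$)
$\left(\left(S{\left(8,L{\left(0 \right)} \right)} + E\right) - 129\right)^{2} = \left(\left(\left(1 + \left(-4 + 0\right)\right) + 18\right) - 129\right)^{2} = \left(\left(\left(1 - 4\right) + 18\right) - 129\right)^{2} = \left(\left(-3 + 18\right) - 129\right)^{2} = \left(15 - 129\right)^{2} = \left(-114\right)^{2} = 12996$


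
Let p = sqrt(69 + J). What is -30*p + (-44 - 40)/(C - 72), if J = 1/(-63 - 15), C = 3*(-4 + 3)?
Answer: 28/25 - 5*sqrt(419718)/13 ≈ -248.06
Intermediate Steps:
C = -3 (C = 3*(-1) = -3)
J = -1/78 (J = 1/(-78) = -1/78 ≈ -0.012821)
p = sqrt(419718)/78 (p = sqrt(69 - 1/78) = sqrt(5381/78) = sqrt(419718)/78 ≈ 8.3058)
-30*p + (-44 - 40)/(C - 72) = -5*sqrt(419718)/13 + (-44 - 40)/(-3 - 72) = -5*sqrt(419718)/13 - 84/(-75) = -5*sqrt(419718)/13 - 84*(-1/75) = -5*sqrt(419718)/13 + 28/25 = 28/25 - 5*sqrt(419718)/13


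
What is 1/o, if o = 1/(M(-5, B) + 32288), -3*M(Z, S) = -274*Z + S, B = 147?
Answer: 95347/3 ≈ 31782.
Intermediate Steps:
M(Z, S) = -S/3 + 274*Z/3 (M(Z, S) = -(-274*Z + S)/3 = -(S - 274*Z)/3 = -S/3 + 274*Z/3)
o = 3/95347 (o = 1/((-⅓*147 + (274/3)*(-5)) + 32288) = 1/((-49 - 1370/3) + 32288) = 1/(-1517/3 + 32288) = 1/(95347/3) = 3/95347 ≈ 3.1464e-5)
1/o = 1/(3/95347) = 95347/3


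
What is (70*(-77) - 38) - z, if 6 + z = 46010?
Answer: -51432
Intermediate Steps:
z = 46004 (z = -6 + 46010 = 46004)
(70*(-77) - 38) - z = (70*(-77) - 38) - 1*46004 = (-5390 - 38) - 46004 = -5428 - 46004 = -51432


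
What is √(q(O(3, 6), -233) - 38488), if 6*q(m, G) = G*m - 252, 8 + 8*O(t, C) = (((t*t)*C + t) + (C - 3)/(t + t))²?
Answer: I*√31415187/24 ≈ 233.54*I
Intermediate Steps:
O(t, C) = -1 + (t + C*t² + (-3 + C)/(2*t))²/8 (O(t, C) = -1 + (((t*t)*C + t) + (C - 3)/(t + t))²/8 = -1 + ((t²*C + t) + (-3 + C)/((2*t)))²/8 = -1 + ((C*t² + t) + (-3 + C)*(1/(2*t)))²/8 = -1 + ((t + C*t²) + (-3 + C)/(2*t))²/8 = -1 + (t + C*t² + (-3 + C)/(2*t))²/8)
q(m, G) = -42 + G*m/6 (q(m, G) = (G*m - 252)/6 = (-252 + G*m)/6 = -42 + G*m/6)
√(q(O(3, 6), -233) - 38488) = √((-42 + (⅙)*(-233)*(-1 + (1/32)*(-3 + 6 + 2*3² + 2*6*3³)²/3²)) - 38488) = √((-42 + (⅙)*(-233)*(-1 + (1/32)*(⅑)*(-3 + 6 + 2*9 + 2*6*27)²)) - 38488) = √((-42 + (⅙)*(-233)*(-1 + (1/32)*(⅑)*(-3 + 6 + 18 + 324)²)) - 38488) = √((-42 + (⅙)*(-233)*(-1 + (1/32)*(⅑)*345²)) - 38488) = √((-42 + (⅙)*(-233)*(-1 + (1/32)*(⅑)*119025)) - 38488) = √((-42 + (⅙)*(-233)*(-1 + 13225/32)) - 38488) = √((-42 + (⅙)*(-233)*(13193/32)) - 38488) = √((-42 - 3073969/192) - 38488) = √(-3082033/192 - 38488) = √(-10471729/192) = I*√31415187/24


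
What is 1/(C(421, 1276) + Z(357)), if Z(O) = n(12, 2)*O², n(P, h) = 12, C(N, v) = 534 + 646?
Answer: 1/1530568 ≈ 6.5335e-7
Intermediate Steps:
C(N, v) = 1180
Z(O) = 12*O²
1/(C(421, 1276) + Z(357)) = 1/(1180 + 12*357²) = 1/(1180 + 12*127449) = 1/(1180 + 1529388) = 1/1530568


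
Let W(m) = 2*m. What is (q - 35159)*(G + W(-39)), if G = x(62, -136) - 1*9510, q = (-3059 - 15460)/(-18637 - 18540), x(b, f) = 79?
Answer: 12429096216616/37177 ≈ 3.3432e+8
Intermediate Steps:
q = 18519/37177 (q = -18519/(-37177) = -18519*(-1/37177) = 18519/37177 ≈ 0.49813)
G = -9431 (G = 79 - 1*9510 = 79 - 9510 = -9431)
(q - 35159)*(G + W(-39)) = (18519/37177 - 35159)*(-9431 + 2*(-39)) = -1307087624*(-9431 - 78)/37177 = -1307087624/37177*(-9509) = 12429096216616/37177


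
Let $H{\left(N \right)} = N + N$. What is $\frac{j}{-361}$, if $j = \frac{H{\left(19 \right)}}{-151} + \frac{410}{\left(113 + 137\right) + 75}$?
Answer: $- \frac{9912}{3543215} \approx -0.0027975$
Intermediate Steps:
$H{\left(N \right)} = 2 N$
$j = \frac{9912}{9815}$ ($j = \frac{2 \cdot 19}{-151} + \frac{410}{\left(113 + 137\right) + 75} = 38 \left(- \frac{1}{151}\right) + \frac{410}{250 + 75} = - \frac{38}{151} + \frac{410}{325} = - \frac{38}{151} + 410 \cdot \frac{1}{325} = - \frac{38}{151} + \frac{82}{65} = \frac{9912}{9815} \approx 1.0099$)
$\frac{j}{-361} = \frac{9912}{9815 \left(-361\right)} = \frac{9912}{9815} \left(- \frac{1}{361}\right) = - \frac{9912}{3543215}$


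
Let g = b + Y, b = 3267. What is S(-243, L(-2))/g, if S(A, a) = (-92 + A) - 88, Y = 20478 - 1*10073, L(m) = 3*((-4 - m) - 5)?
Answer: -423/13672 ≈ -0.030939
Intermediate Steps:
L(m) = -27 - 3*m (L(m) = 3*(-9 - m) = -27 - 3*m)
Y = 10405 (Y = 20478 - 10073 = 10405)
S(A, a) = -180 + A
g = 13672 (g = 3267 + 10405 = 13672)
S(-243, L(-2))/g = (-180 - 243)/13672 = -423*1/13672 = -423/13672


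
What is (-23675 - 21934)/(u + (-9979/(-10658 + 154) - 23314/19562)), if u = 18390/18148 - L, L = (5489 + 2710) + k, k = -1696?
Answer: 545120725781528/77714913503923 ≈ 7.0144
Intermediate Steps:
L = 6503 (L = (5489 + 2710) - 1696 = 8199 - 1696 = 6503)
u = -58999027/9074 (u = 18390/18148 - 1*6503 = 18390*(1/18148) - 6503 = 9195/9074 - 6503 = -58999027/9074 ≈ -6502.0)
(-23675 - 21934)/(u + (-9979/(-10658 + 154) - 23314/19562)) = (-23675 - 21934)/(-58999027/9074 + (-9979/(-10658 + 154) - 23314/19562)) = -45609/(-58999027/9074 + (-9979/(-10504) - 23314*1/19562)) = -45609/(-58999027/9074 + (-9979*(-1/10504) - 11657/9781)) = -45609/(-58999027/9074 + (9979/10504 - 11657/9781)) = -45609/(-58999027/9074 - 24840529/102739624) = -45609/(-233144740511769/35856128776) = -45609*(-35856128776/233144740511769) = 545120725781528/77714913503923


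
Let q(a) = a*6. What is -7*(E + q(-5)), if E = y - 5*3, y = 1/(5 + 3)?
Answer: 2513/8 ≈ 314.13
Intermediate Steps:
q(a) = 6*a
y = ⅛ (y = 1/8 = ⅛ ≈ 0.12500)
E = -119/8 (E = ⅛ - 5*3 = ⅛ - 15 = -119/8 ≈ -14.875)
-7*(E + q(-5)) = -7*(-119/8 + 6*(-5)) = -7*(-119/8 - 30) = -7*(-359/8) = 2513/8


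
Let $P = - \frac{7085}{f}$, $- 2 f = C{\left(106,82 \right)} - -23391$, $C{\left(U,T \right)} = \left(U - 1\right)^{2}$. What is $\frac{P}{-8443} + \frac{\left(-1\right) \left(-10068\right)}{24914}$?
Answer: $\frac{731287225051}{1809841952808} \approx 0.40406$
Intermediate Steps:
$C{\left(U,T \right)} = \left(-1 + U\right)^{2}$
$f = -17208$ ($f = - \frac{\left(-1 + 106\right)^{2} - -23391}{2} = - \frac{105^{2} + 23391}{2} = - \frac{11025 + 23391}{2} = \left(- \frac{1}{2}\right) 34416 = -17208$)
$P = \frac{7085}{17208}$ ($P = - \frac{7085}{-17208} = \left(-7085\right) \left(- \frac{1}{17208}\right) = \frac{7085}{17208} \approx 0.41173$)
$\frac{P}{-8443} + \frac{\left(-1\right) \left(-10068\right)}{24914} = \frac{7085}{17208 \left(-8443\right)} + \frac{\left(-1\right) \left(-10068\right)}{24914} = \frac{7085}{17208} \left(- \frac{1}{8443}\right) + 10068 \cdot \frac{1}{24914} = - \frac{7085}{145287144} + \frac{5034}{12457} = \frac{731287225051}{1809841952808}$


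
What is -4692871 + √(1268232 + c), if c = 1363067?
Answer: -4692871 + √2631299 ≈ -4.6912e+6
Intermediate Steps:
-4692871 + √(1268232 + c) = -4692871 + √(1268232 + 1363067) = -4692871 + √2631299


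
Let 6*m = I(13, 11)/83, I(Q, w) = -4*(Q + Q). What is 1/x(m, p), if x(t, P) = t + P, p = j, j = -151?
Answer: -249/37651 ≈ -0.0066134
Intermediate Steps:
I(Q, w) = -8*Q
m = -52/249 (m = (-8*13/83)/6 = (-104*1/83)/6 = (⅙)*(-104/83) = -52/249 ≈ -0.20884)
p = -151
x(t, P) = P + t
1/x(m, p) = 1/(-151 - 52/249) = 1/(-37651/249) = -249/37651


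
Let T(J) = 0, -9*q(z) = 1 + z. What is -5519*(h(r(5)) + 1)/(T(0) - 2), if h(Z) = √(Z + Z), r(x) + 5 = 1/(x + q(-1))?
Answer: 5519/2 + 11038*I*√15/5 ≈ 2759.5 + 8550.0*I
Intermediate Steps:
q(z) = -⅑ - z/9 (q(z) = -(1 + z)/9 = -⅑ - z/9)
r(x) = -5 + 1/x (r(x) = -5 + 1/(x + (-⅑ - ⅑*(-1))) = -5 + 1/(x + (-⅑ + ⅑)) = -5 + 1/(x + 0) = -5 + 1/x)
h(Z) = √2*√Z (h(Z) = √(2*Z) = √2*√Z)
-5519*(h(r(5)) + 1)/(T(0) - 2) = -5519*(√2*√(-5 + 1/5) + 1)/(0 - 2) = -5519*(√2*√(-5 + ⅕) + 1)/(-2) = -5519*(√2*√(-24/5) + 1)*(-1)/2 = -5519*(√2*(2*I*√30/5) + 1)*(-1)/2 = -5519*(4*I*√15/5 + 1)*(-1)/2 = -5519*(1 + 4*I*√15/5)*(-1)/2 = -5519*(-½ - 2*I*√15/5) = 5519/2 + 11038*I*√15/5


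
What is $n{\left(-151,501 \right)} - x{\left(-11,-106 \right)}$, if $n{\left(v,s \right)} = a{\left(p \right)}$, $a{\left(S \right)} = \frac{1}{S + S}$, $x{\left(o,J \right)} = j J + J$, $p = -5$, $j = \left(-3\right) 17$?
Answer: $- \frac{53001}{10} \approx -5300.1$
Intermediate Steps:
$j = -51$
$x{\left(o,J \right)} = - 50 J$ ($x{\left(o,J \right)} = - 51 J + J = - 50 J$)
$a{\left(S \right)} = \frac{1}{2 S}$
$n{\left(v,s \right)} = - \frac{1}{10}$ ($n{\left(v,s \right)} = \frac{1}{2 \left(-5\right)} = \frac{1}{2} \left(- \frac{1}{5}\right) = - \frac{1}{10}$)
$n{\left(-151,501 \right)} - x{\left(-11,-106 \right)} = - \frac{1}{10} - \left(-50\right) \left(-106\right) = - \frac{1}{10} - 5300 = - \frac{53001}{10}$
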